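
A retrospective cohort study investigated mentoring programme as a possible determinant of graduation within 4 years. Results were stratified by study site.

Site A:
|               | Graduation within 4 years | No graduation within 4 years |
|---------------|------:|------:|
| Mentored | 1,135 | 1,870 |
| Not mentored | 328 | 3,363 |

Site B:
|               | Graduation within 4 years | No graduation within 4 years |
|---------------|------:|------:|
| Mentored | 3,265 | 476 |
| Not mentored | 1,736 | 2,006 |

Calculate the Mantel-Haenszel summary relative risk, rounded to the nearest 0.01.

2.22

RR_MH = Σ(aᵢ·n₀ᵢ/nᵢ) / Σ(cᵢ·n₁ᵢ/nᵢ), with n₁ᵢ = aᵢ+bᵢ (exposed), n₀ᵢ = cᵢ+dᵢ (unexposed), nᵢ = n₁ᵢ+n₀ᵢ.
Stratum 1 (Site A): n₁ = 3005, n₀ = 3691, n = 6696; a·n₀/n = 1135·3691/6696 = 625.6399; c·n₁/n = 328·3005/6696 = 147.1983
Stratum 2 (Site B): n₁ = 3741, n₀ = 3742, n = 7483; a·n₀/n = 3265·3742/7483 = 1632.7182; c·n₁/n = 1736·3741/7483 = 867.8840
RR_MH = (625.6399 + 1632.7182) / (147.1983 + 867.8840) = 2258.3581 / 1015.0823 = 2.22480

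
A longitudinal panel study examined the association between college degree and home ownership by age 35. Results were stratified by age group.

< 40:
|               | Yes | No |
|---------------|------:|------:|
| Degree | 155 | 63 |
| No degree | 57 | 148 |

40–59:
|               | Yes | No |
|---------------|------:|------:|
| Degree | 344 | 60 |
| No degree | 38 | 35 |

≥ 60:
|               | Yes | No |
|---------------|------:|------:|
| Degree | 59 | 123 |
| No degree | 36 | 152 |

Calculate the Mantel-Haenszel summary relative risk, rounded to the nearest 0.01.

1.99

RR_MH = Σ(aᵢ·n₀ᵢ/nᵢ) / Σ(cᵢ·n₁ᵢ/nᵢ), with n₁ᵢ = aᵢ+bᵢ (exposed), n₀ᵢ = cᵢ+dᵢ (unexposed), nᵢ = n₁ᵢ+n₀ᵢ.
Stratum 1 (< 40): n₁ = 218, n₀ = 205, n = 423; a·n₀/n = 155·205/423 = 75.1182; c·n₁/n = 57·218/423 = 29.3759
Stratum 2 (40–59): n₁ = 404, n₀ = 73, n = 477; a·n₀/n = 344·73/477 = 52.6457; c·n₁/n = 38·404/477 = 32.1845
Stratum 3 (≥ 60): n₁ = 182, n₀ = 188, n = 370; a·n₀/n = 59·188/370 = 29.9784; c·n₁/n = 36·182/370 = 17.7081
RR_MH = (75.1182 + 52.6457 + 29.9784) / (29.3759 + 32.1845 + 17.7081) = 157.7423 / 79.2685 = 1.98997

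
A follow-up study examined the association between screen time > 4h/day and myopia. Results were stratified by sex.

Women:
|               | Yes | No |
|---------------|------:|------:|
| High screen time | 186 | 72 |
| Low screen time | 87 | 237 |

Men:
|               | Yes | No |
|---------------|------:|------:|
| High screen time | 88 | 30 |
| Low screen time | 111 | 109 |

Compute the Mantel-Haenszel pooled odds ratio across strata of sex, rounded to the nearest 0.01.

OR_MH = Σ(aᵢdᵢ/nᵢ) / Σ(bᵢcᵢ/nᵢ), where nᵢ is the stratum total.
Stratum 1 (Women): n = 582; a·d/n = 186·237/582 = 75.7423; b·c/n = 72·87/582 = 10.7629
Stratum 2 (Men): n = 338; a·d/n = 88·109/338 = 28.3787; b·c/n = 30·111/338 = 9.8521
OR_MH = (75.7423 + 28.3787) / (10.7629 + 9.8521) = 104.1210 / 20.6150 = 5.05075

5.05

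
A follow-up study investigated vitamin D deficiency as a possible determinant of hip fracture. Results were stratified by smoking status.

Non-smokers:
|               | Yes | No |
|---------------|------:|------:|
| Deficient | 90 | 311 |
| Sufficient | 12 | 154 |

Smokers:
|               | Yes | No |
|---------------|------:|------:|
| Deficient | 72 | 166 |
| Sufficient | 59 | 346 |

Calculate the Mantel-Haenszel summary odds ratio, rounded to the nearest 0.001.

2.897

OR_MH = Σ(aᵢdᵢ/nᵢ) / Σ(bᵢcᵢ/nᵢ), where nᵢ is the stratum total.
Stratum 1 (Non-smokers): n = 567; a·d/n = 90·154/567 = 24.4444; b·c/n = 311·12/567 = 6.5820
Stratum 2 (Smokers): n = 643; a·d/n = 72·346/643 = 38.7434; b·c/n = 166·59/643 = 15.2317
OR_MH = (24.4444 + 38.7434) / (6.5820 + 15.2317) = 63.1878 / 21.8137 = 2.89670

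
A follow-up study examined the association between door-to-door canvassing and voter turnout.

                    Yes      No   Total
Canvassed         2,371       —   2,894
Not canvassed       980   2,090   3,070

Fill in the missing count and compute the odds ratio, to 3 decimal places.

9.668

The missing cell is in the exposed row: 2894 − 2371 = 523.
So a = 2371, b = 523, c = 980, d = 2090.
OR = (a·d)/(b·c) = (2371 × 2090) / (523 × 980) = 4955390 / 512540 = 9.66830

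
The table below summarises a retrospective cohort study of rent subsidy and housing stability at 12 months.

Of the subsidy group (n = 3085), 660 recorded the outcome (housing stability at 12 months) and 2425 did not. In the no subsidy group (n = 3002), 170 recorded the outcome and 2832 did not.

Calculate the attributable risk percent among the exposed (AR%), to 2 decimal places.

73.53

From the description: a = 660, b = 2425, c = 170, d = 2832.
Risk in exposed = 660/3085 = 0.21394; risk in unexposed = 170/3002 = 0.05663.
RR = 0.21394/0.05663 = 3.77790
AR% = (RR − 1)/RR × 100 = (3.77790 − 1)/3.77790 × 100 = 73.5303%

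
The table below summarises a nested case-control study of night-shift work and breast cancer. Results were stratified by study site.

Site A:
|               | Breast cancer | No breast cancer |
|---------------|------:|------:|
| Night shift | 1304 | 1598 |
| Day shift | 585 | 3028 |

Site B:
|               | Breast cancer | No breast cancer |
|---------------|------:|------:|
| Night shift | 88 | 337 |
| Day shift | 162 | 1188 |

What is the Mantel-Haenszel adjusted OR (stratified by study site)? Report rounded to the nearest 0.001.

OR_MH = Σ(aᵢdᵢ/nᵢ) / Σ(bᵢcᵢ/nᵢ), where nᵢ is the stratum total.
Stratum 1 (Site A): n = 6515; a·d/n = 1304·3028/6515 = 606.0648; b·c/n = 1598·585/6515 = 143.4889
Stratum 2 (Site B): n = 1775; a·d/n = 88·1188/1775 = 58.8980; b·c/n = 337·162/1775 = 30.7572
OR_MH = (606.0648 + 58.8980) / (143.4889 + 30.7572) = 664.9628 / 174.2461 = 3.81623

3.816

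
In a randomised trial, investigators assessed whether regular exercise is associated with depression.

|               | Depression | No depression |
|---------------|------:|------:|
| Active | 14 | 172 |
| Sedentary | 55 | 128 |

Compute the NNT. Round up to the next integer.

5

Risk in treated group = 14/186 = 0.07527; risk in control = 55/183 = 0.30055.
Absolute risk reduction = 0.30055 − 0.07527 = 0.22528
NNT = 1 / ARR = 1 / 0.22528 = 4.439 → round up → 5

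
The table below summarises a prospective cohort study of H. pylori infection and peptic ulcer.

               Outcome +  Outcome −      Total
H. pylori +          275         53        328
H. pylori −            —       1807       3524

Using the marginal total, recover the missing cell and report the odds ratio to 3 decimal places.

5.461

The missing cell is in the unexposed row: 3524 − 1807 = 1717.
So a = 275, b = 53, c = 1717, d = 1807.
OR = (a·d)/(b·c) = (275 × 1807) / (53 × 1717) = 496925 / 91001 = 5.46065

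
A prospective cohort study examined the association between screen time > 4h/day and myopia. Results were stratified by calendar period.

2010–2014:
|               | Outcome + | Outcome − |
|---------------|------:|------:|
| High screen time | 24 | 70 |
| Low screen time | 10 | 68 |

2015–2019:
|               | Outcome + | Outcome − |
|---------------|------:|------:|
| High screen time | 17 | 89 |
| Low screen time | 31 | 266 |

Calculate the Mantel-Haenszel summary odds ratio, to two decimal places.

OR_MH = Σ(aᵢdᵢ/nᵢ) / Σ(bᵢcᵢ/nᵢ), where nᵢ is the stratum total.
Stratum 1 (2010–2014): n = 172; a·d/n = 24·68/172 = 9.4884; b·c/n = 70·10/172 = 4.0698
Stratum 2 (2015–2019): n = 403; a·d/n = 17·266/403 = 11.2208; b·c/n = 89·31/403 = 6.8462
OR_MH = (9.4884 + 11.2208) / (4.0698 + 6.8462) = 20.7092 / 10.9159 = 1.89716

1.90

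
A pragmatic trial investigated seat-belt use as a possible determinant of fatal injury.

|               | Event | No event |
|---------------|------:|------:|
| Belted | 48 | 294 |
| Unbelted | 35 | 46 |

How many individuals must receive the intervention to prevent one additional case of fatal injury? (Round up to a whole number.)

4

Risk in treated group = 48/342 = 0.14035; risk in control = 35/81 = 0.43210.
Absolute risk reduction = 0.43210 − 0.14035 = 0.29175
NNT = 1 / ARR = 1 / 0.29175 = 3.428 → round up → 4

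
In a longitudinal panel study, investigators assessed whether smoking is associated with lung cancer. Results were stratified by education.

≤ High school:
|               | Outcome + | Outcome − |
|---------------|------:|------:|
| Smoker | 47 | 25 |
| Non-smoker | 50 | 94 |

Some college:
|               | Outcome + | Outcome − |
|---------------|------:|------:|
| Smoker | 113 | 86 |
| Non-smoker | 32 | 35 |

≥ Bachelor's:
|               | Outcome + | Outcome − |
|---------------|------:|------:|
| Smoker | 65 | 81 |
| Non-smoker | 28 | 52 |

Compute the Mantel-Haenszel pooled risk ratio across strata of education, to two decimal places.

1.41

RR_MH = Σ(aᵢ·n₀ᵢ/nᵢ) / Σ(cᵢ·n₁ᵢ/nᵢ), with n₁ᵢ = aᵢ+bᵢ (exposed), n₀ᵢ = cᵢ+dᵢ (unexposed), nᵢ = n₁ᵢ+n₀ᵢ.
Stratum 1 (≤ High school): n₁ = 72, n₀ = 144, n = 216; a·n₀/n = 47·144/216 = 31.3333; c·n₁/n = 50·72/216 = 16.6667
Stratum 2 (Some college): n₁ = 199, n₀ = 67, n = 266; a·n₀/n = 113·67/266 = 28.4624; c·n₁/n = 32·199/266 = 23.9398
Stratum 3 (≥ Bachelor's): n₁ = 146, n₀ = 80, n = 226; a·n₀/n = 65·80/226 = 23.0088; c·n₁/n = 28·146/226 = 18.0885
RR_MH = (31.3333 + 28.4624 + 23.0088) / (16.6667 + 23.9398 + 18.0885) = 82.8046 / 58.6950 = 1.41076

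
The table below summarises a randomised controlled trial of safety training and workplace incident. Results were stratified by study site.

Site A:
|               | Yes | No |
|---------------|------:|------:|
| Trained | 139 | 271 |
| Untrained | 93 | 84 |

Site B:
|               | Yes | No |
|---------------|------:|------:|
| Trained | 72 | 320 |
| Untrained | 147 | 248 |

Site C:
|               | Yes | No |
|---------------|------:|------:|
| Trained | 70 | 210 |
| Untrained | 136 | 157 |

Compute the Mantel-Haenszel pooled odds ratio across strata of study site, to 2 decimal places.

0.40

OR_MH = Σ(aᵢdᵢ/nᵢ) / Σ(bᵢcᵢ/nᵢ), where nᵢ is the stratum total.
Stratum 1 (Site A): n = 587; a·d/n = 139·84/587 = 19.8910; b·c/n = 271·93/587 = 42.9353
Stratum 2 (Site B): n = 787; a·d/n = 72·248/787 = 22.6887; b·c/n = 320·147/787 = 59.7713
Stratum 3 (Site C): n = 573; a·d/n = 70·157/573 = 19.1798; b·c/n = 210·136/573 = 49.8429
OR_MH = (19.8910 + 22.6887 + 19.1798) / (42.9353 + 59.7713 + 49.8429) = 61.7594 / 152.5495 = 0.40485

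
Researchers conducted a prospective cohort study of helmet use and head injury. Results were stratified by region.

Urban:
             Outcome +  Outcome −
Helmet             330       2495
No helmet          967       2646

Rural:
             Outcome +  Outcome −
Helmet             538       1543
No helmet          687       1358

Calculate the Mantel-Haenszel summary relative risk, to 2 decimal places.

RR_MH = Σ(aᵢ·n₀ᵢ/nᵢ) / Σ(cᵢ·n₁ᵢ/nᵢ), with n₁ᵢ = aᵢ+bᵢ (exposed), n₀ᵢ = cᵢ+dᵢ (unexposed), nᵢ = n₁ᵢ+n₀ᵢ.
Stratum 1 (Urban): n₁ = 2825, n₀ = 3613, n = 6438; a·n₀/n = 330·3613/6438 = 185.1957; c·n₁/n = 967·2825/6438 = 424.3204
Stratum 2 (Rural): n₁ = 2081, n₀ = 2045, n = 4126; a·n₀/n = 538·2045/4126 = 266.6529; c·n₁/n = 687·2081/4126 = 346.4971
RR_MH = (185.1957 + 266.6529) / (424.3204 + 346.4971) = 451.8486 / 770.8175 = 0.58619

0.59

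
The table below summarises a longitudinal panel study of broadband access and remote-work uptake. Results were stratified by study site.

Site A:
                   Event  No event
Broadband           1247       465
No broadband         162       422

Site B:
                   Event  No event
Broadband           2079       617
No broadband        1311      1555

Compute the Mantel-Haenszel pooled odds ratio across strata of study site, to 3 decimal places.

OR_MH = Σ(aᵢdᵢ/nᵢ) / Σ(bᵢcᵢ/nᵢ), where nᵢ is the stratum total.
Stratum 1 (Site A): n = 2296; a·d/n = 1247·422/2296 = 229.1960; b·c/n = 465·162/2296 = 32.8092
Stratum 2 (Site B): n = 5562; a·d/n = 2079·1555/5562 = 581.2379; b·c/n = 617·1311/5562 = 145.4310
OR_MH = (229.1960 + 581.2379) / (32.8092 + 145.4310) = 810.4339 / 178.2402 = 4.54686

4.547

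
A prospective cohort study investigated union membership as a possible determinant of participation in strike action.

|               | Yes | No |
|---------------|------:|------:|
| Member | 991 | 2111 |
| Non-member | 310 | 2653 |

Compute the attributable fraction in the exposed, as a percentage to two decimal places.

67.25

Cells: a = 991, b = 2111, c = 310, d = 2653.
Risk in exposed = 991/3102 = 0.31947; risk in unexposed = 310/2963 = 0.10462.
RR = 0.31947/0.10462 = 3.05353
AR% = (RR − 1)/RR × 100 = (3.05353 − 1)/3.05353 × 100 = 67.2510%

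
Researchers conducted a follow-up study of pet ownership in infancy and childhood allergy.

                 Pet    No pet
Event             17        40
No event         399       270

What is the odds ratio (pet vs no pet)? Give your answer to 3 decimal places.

Reading the table with exposure as columns: a = 17 (Pet, case), b = 399 (Pet, non-case), c = 40 (No pet, case), d = 270.
OR = (a·d)/(b·c) = (17 × 270) / (399 × 40) = 4590 / 15960 = 0.28759
Exposure is associated with lower odds of childhood allergy (OR = 0.29 < 1).

0.288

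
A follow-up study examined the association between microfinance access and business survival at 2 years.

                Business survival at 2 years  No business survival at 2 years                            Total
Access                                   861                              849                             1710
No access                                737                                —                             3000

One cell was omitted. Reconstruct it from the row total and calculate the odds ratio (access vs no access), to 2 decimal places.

The missing cell is in the unexposed row: 3000 − 737 = 2263.
So a = 861, b = 849, c = 737, d = 2263.
OR = (a·d)/(b·c) = (861 × 2263) / (849 × 737) = 1948443 / 625713 = 3.11396

3.11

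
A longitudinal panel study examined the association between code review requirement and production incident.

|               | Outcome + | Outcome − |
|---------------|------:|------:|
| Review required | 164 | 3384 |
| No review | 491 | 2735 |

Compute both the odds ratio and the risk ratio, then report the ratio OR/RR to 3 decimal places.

0.889

Cells: a = 164, b = 3384, c = 491, d = 2735.
OR = (164·2735)/(3384·491) = 448540/1661544 = 0.26995
Risk in exposed = 164/3548 = 0.04622; risk in unexposed = 491/3226 = 0.15220; RR = 0.30370
OR/RR = 0.26995 / 0.30370 = 0.88889
The outcome is not rare, so the OR lies further from 1 than the RR.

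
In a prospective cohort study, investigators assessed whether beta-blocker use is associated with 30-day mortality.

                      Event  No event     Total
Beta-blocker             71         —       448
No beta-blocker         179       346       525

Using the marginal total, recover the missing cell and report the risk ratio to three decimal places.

0.465

The missing cell is in the exposed row: 448 − 71 = 377.
So a = 71, b = 377, c = 179, d = 346.
RR = [a/(a+b)] / [c/(c+d)] = (71/448) / (179/525) = 0.15848/0.34095 = 0.46482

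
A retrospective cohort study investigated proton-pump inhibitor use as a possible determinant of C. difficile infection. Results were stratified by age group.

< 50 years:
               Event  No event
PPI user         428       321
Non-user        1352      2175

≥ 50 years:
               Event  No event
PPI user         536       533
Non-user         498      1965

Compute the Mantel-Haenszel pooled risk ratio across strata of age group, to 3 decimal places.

1.875

RR_MH = Σ(aᵢ·n₀ᵢ/nᵢ) / Σ(cᵢ·n₁ᵢ/nᵢ), with n₁ᵢ = aᵢ+bᵢ (exposed), n₀ᵢ = cᵢ+dᵢ (unexposed), nᵢ = n₁ᵢ+n₀ᵢ.
Stratum 1 (< 50 years): n₁ = 749, n₀ = 3527, n = 4276; a·n₀/n = 428·3527/4276 = 353.0299; c·n₁/n = 1352·749/4276 = 236.8213
Stratum 2 (≥ 50 years): n₁ = 1069, n₀ = 2463, n = 3532; a·n₀/n = 536·2463/3532 = 373.7735; c·n₁/n = 498·1069/3532 = 150.7254
RR_MH = (353.0299 + 373.7735) / (236.8213 + 150.7254) = 726.8034 / 387.5467 = 1.87540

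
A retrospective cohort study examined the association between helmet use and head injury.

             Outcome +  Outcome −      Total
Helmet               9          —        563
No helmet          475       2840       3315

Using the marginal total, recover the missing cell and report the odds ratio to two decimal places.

The missing cell is in the exposed row: 563 − 9 = 554.
So a = 9, b = 554, c = 475, d = 2840.
OR = (a·d)/(b·c) = (9 × 2840) / (554 × 475) = 25560 / 263150 = 0.09713

0.10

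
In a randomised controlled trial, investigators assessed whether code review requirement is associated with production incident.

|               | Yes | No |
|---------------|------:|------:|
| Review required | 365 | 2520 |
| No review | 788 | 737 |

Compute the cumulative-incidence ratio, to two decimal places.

0.24

Cells: a = 365, b = 2520, c = 788, d = 737.
Risk in exposed = 365/2885 = 0.12652; risk in unexposed = 788/1525 = 0.51672.
RR = 0.12652 / 0.51672 = 0.24484
The risk is 76% lower among the exposed than among the unexposed.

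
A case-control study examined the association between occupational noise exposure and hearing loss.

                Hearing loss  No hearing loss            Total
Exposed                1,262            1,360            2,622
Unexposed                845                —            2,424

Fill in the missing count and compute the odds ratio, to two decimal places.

The missing cell is in the unexposed row: 2424 − 845 = 1579.
So a = 1262, b = 1360, c = 845, d = 1579.
OR = (a·d)/(b·c) = (1262 × 1579) / (1360 × 845) = 1992698 / 1149200 = 1.73399

1.73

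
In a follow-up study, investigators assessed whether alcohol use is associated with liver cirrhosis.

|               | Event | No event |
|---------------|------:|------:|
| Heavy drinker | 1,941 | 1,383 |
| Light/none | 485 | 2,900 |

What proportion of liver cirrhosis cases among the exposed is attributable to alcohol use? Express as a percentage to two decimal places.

75.46

Cells: a = 1941, b = 1383, c = 485, d = 2900.
Risk in exposed = 1941/3324 = 0.58394; risk in unexposed = 485/3385 = 0.14328.
RR = 0.58394/0.14328 = 4.07551
AR% = (RR − 1)/RR × 100 = (4.07551 − 1)/4.07551 × 100 = 75.4632%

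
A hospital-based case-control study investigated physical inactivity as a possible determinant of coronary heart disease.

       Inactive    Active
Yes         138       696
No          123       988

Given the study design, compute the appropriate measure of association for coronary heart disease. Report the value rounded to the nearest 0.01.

1.59

Reading the table with exposure as columns: a = 138 (Inactive, case), b = 123 (Inactive, non-case), c = 696 (Active, case), d = 988.
This is a hospital-based case-control study: participants were sampled on outcome status, so risks in the source population cannot be estimated directly — relative risk is not valid here. The odds ratio is the appropriate measure.
OR = (a·d)/(b·c) = (138 × 988) / (123 × 696) = 136344 / 85608 = 1.59265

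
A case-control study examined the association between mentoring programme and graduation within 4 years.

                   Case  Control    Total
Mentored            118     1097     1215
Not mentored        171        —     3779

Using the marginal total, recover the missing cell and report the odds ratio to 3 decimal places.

2.270

The missing cell is in the unexposed row: 3779 − 171 = 3608.
So a = 118, b = 1097, c = 171, d = 3608.
OR = (a·d)/(b·c) = (118 × 3608) / (1097 × 171) = 425744 / 187587 = 2.26958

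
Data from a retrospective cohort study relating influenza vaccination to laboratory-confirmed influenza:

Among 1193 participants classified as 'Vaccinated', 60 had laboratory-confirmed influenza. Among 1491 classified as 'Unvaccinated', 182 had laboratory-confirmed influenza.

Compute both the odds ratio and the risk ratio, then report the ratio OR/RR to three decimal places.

0.924

From the description: a = 60, b = 1133, c = 182, d = 1309.
OR = (60·1309)/(1133·182) = 78540/206206 = 0.38088
Risk in exposed = 60/1193 = 0.05029; risk in unexposed = 182/1491 = 0.12207; RR = 0.41202
OR/RR = 0.38088 / 0.41202 = 0.92443
The outcome is not rare, so the OR lies further from 1 than the RR.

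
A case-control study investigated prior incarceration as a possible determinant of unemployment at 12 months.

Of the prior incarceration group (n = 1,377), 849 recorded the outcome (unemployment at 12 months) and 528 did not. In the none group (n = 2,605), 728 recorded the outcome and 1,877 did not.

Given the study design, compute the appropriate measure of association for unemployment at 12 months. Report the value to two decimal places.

From the description: a = 849, b = 528, c = 728, d = 1877.
This is a case-control study: participants were sampled on outcome status, so risks in the source population cannot be estimated directly — relative risk is not valid here. The odds ratio is the appropriate measure.
OR = (a·d)/(b·c) = (849 × 1877) / (528 × 728) = 1593573 / 384384 = 4.14578

4.15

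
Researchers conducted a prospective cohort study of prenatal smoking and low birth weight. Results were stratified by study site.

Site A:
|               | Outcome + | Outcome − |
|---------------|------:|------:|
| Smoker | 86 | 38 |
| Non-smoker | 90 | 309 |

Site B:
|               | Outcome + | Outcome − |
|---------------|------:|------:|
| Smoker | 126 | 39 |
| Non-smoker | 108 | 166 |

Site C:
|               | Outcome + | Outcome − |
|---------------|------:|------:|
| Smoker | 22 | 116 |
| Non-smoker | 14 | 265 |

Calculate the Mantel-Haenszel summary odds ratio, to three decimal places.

OR_MH = Σ(aᵢdᵢ/nᵢ) / Σ(bᵢcᵢ/nᵢ), where nᵢ is the stratum total.
Stratum 1 (Site A): n = 523; a·d/n = 86·309/523 = 50.8107; b·c/n = 38·90/523 = 6.5392
Stratum 2 (Site B): n = 439; a·d/n = 126·166/439 = 47.6446; b·c/n = 39·108/439 = 9.5945
Stratum 3 (Site C): n = 417; a·d/n = 22·265/417 = 13.9808; b·c/n = 116·14/417 = 3.8945
OR_MH = (50.8107 + 47.6446 + 13.9808) / (6.5392 + 9.5945 + 3.8945) = 112.4362 / 20.0282 = 5.61389

5.614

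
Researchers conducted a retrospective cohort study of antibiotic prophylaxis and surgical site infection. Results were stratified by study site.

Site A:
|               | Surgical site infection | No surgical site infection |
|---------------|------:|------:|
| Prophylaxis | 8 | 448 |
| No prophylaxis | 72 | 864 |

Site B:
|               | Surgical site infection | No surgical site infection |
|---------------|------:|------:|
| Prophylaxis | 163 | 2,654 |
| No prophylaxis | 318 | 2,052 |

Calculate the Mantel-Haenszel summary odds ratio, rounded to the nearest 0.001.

OR_MH = Σ(aᵢdᵢ/nᵢ) / Σ(bᵢcᵢ/nᵢ), where nᵢ is the stratum total.
Stratum 1 (Site A): n = 1392; a·d/n = 8·864/1392 = 4.9655; b·c/n = 448·72/1392 = 23.1724
Stratum 2 (Site B): n = 5187; a·d/n = 163·2052/5187 = 64.4835; b·c/n = 2654·318/5187 = 162.7091
OR_MH = (4.9655 + 64.4835) / (23.1724 + 162.7091) = 69.4490 / 185.8815 = 0.37362

0.374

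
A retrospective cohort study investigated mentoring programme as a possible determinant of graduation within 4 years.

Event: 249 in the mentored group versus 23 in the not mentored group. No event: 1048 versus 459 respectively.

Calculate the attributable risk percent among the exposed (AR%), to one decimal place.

75.1

From the description: a = 249, b = 1048, c = 23, d = 459.
Risk in exposed = 249/1297 = 0.19198; risk in unexposed = 23/482 = 0.04772.
RR = 0.19198/0.04772 = 4.02326
AR% = (RR − 1)/RR × 100 = (4.02326 − 1)/4.02326 × 100 = 75.1446%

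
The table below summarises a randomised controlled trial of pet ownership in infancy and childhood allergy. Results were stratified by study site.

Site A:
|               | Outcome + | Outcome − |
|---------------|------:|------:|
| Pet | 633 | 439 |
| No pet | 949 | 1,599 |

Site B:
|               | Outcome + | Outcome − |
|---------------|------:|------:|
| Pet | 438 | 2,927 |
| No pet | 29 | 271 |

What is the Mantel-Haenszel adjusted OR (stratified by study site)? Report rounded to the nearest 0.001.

OR_MH = Σ(aᵢdᵢ/nᵢ) / Σ(bᵢcᵢ/nᵢ), where nᵢ is the stratum total.
Stratum 1 (Site A): n = 3620; a·d/n = 633·1599/3620 = 279.6041; b·c/n = 439·949/3620 = 115.0859
Stratum 2 (Site B): n = 3665; a·d/n = 438·271/3665 = 32.3869; b·c/n = 2927·29/3665 = 23.1604
OR_MH = (279.6041 + 32.3869) / (115.0859 + 23.1604) = 311.9910 / 138.2463 = 2.25678

2.257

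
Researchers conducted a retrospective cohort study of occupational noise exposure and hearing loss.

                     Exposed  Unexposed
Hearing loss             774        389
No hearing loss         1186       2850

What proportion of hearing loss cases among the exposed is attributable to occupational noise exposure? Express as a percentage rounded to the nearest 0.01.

69.59

Reading the table with exposure as columns: a = 774 (Exposed, case), b = 1186 (Exposed, non-case), c = 389 (Unexposed, case), d = 2850.
Risk in exposed = 774/1960 = 0.39490; risk in unexposed = 389/3239 = 0.12010.
RR = 0.39490/0.12010 = 3.28811
AR% = (RR − 1)/RR × 100 = (3.28811 − 1)/3.28811 × 100 = 69.5874%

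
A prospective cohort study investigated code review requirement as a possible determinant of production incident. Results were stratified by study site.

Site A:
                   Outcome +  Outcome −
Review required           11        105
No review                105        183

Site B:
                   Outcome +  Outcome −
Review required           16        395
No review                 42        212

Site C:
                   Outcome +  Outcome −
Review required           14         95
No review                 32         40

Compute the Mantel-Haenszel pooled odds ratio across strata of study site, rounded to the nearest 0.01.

0.19

OR_MH = Σ(aᵢdᵢ/nᵢ) / Σ(bᵢcᵢ/nᵢ), where nᵢ is the stratum total.
Stratum 1 (Site A): n = 404; a·d/n = 11·183/404 = 4.9827; b·c/n = 105·105/404 = 27.2896
Stratum 2 (Site B): n = 665; a·d/n = 16·212/665 = 5.1008; b·c/n = 395·42/665 = 24.9474
Stratum 3 (Site C): n = 181; a·d/n = 14·40/181 = 3.0939; b·c/n = 95·32/181 = 16.7956
OR_MH = (4.9827 + 5.1008 + 3.0939) / (27.2896 + 24.9474 + 16.7956) = 13.1773 / 69.0326 = 0.19089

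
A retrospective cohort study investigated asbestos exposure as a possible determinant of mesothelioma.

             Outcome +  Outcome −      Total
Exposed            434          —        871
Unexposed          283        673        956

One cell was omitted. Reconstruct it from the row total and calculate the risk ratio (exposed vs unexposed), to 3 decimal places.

The missing cell is in the exposed row: 871 − 434 = 437.
So a = 434, b = 437, c = 283, d = 673.
RR = [a/(a+b)] / [c/(c+d)] = (434/871) / (283/956) = 0.49828/0.29603 = 1.68323

1.683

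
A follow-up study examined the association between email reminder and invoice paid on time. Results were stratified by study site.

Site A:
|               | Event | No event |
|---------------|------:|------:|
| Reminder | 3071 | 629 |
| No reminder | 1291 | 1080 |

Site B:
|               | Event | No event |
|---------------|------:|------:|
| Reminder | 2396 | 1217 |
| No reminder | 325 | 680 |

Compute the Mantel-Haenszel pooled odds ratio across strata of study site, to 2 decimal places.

OR_MH = Σ(aᵢdᵢ/nᵢ) / Σ(bᵢcᵢ/nᵢ), where nᵢ is the stratum total.
Stratum 1 (Site A): n = 6071; a·d/n = 3071·1080/6071 = 546.3153; b·c/n = 629·1291/6071 = 133.7570
Stratum 2 (Site B): n = 4618; a·d/n = 2396·680/4618 = 352.8107; b·c/n = 1217·325/4618 = 85.6485
OR_MH = (546.3153 + 352.8107) / (133.7570 + 85.6485) = 899.1260 / 219.4056 = 4.09801

4.10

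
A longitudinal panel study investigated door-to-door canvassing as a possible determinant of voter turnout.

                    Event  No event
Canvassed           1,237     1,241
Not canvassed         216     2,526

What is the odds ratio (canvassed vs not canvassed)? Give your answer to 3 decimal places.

11.657

Cells: a = 1237, b = 1241, c = 216, d = 2526.
OR = (a·d)/(b·c) = (1237 × 2526) / (1241 × 216) = 3124662 / 268056 = 11.65675
The odds of voter turnout are about 11.66 times as high in the canvassed group.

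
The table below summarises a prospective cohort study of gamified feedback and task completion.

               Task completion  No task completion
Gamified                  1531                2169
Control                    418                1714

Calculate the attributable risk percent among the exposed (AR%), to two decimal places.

Cells: a = 1531, b = 2169, c = 418, d = 1714.
Risk in exposed = 1531/3700 = 0.41378; risk in unexposed = 418/2132 = 0.19606.
RR = 0.41378/0.19606 = 2.11050
AR% = (RR − 1)/RR × 100 = (2.11050 − 1)/2.11050 × 100 = 52.6178%

52.62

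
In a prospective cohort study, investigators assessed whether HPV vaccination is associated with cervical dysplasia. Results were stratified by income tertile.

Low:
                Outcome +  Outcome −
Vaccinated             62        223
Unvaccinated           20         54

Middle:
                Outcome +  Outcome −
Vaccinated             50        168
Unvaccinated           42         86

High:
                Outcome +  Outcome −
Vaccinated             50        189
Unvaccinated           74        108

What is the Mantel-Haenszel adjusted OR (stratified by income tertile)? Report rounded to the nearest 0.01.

OR_MH = Σ(aᵢdᵢ/nᵢ) / Σ(bᵢcᵢ/nᵢ), where nᵢ is the stratum total.
Stratum 1 (Low): n = 359; a·d/n = 62·54/359 = 9.3259; b·c/n = 223·20/359 = 12.4234
Stratum 2 (Middle): n = 346; a·d/n = 50·86/346 = 12.4277; b·c/n = 168·42/346 = 20.3931
Stratum 3 (High): n = 421; a·d/n = 50·108/421 = 12.8266; b·c/n = 189·74/421 = 33.2209
OR_MH = (9.3259 + 12.4277 + 12.8266) / (12.4234 + 20.3931 + 33.2209) = 34.5803 / 66.0374 = 0.52365

0.52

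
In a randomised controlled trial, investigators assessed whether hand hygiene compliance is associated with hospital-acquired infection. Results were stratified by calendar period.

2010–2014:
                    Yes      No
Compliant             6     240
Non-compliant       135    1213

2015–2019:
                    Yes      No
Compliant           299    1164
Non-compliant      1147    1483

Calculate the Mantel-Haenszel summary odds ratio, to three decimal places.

OR_MH = Σ(aᵢdᵢ/nᵢ) / Σ(bᵢcᵢ/nᵢ), where nᵢ is the stratum total.
Stratum 1 (2010–2014): n = 1594; a·d/n = 6·1213/1594 = 4.5659; b·c/n = 240·135/1594 = 20.3262
Stratum 2 (2015–2019): n = 4093; a·d/n = 299·1483/4093 = 108.3355; b·c/n = 1164·1147/4093 = 326.1930
OR_MH = (4.5659 + 108.3355) / (20.3262 + 326.1930) = 112.9013 / 346.5192 = 0.32582

0.326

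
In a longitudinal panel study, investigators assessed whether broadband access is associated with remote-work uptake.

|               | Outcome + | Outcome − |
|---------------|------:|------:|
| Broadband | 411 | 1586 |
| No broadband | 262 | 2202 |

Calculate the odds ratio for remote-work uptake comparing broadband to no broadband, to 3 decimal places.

2.178

Cells: a = 411, b = 1586, c = 262, d = 2202.
OR = (a·d)/(b·c) = (411 × 2202) / (1586 × 262) = 905022 / 415532 = 2.17798
The odds of remote-work uptake are about 2.18 times as high in the broadband group.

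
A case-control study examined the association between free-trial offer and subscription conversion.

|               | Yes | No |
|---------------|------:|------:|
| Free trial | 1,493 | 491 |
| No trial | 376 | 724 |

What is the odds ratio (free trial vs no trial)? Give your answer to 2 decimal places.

Cells: a = 1493, b = 491, c = 376, d = 724.
OR = (a·d)/(b·c) = (1493 × 724) / (491 × 376) = 1080932 / 184616 = 5.85503
The odds of subscription conversion are about 5.86 times as high in the free trial group.

5.86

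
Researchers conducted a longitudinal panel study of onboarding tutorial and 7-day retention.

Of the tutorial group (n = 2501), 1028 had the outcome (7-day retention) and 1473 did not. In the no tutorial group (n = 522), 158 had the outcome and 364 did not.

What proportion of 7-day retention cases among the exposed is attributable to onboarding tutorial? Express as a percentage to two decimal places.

26.36

From the description: a = 1028, b = 1473, c = 158, d = 364.
Risk in exposed = 1028/2501 = 0.41104; risk in unexposed = 158/522 = 0.30268.
RR = 0.41104/0.30268 = 1.35798
AR% = (RR − 1)/RR × 100 = (1.35798 − 1)/1.35798 × 100 = 26.3611%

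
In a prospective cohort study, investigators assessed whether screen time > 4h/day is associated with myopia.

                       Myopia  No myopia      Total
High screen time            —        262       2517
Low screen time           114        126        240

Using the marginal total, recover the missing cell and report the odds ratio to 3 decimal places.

The missing cell is in the exposed row: 2517 − 262 = 2255.
So a = 2255, b = 262, c = 114, d = 126.
OR = (a·d)/(b·c) = (2255 × 126) / (262 × 114) = 284130 / 29868 = 9.51286

9.513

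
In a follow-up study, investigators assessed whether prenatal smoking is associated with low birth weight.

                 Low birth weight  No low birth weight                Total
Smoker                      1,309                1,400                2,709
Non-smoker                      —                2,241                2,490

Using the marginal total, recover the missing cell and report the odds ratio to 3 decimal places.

The missing cell is in the unexposed row: 2490 − 2241 = 249.
So a = 1309, b = 1400, c = 249, d = 2241.
OR = (a·d)/(b·c) = (1309 × 2241) / (1400 × 249) = 2933469 / 348600 = 8.41500

8.415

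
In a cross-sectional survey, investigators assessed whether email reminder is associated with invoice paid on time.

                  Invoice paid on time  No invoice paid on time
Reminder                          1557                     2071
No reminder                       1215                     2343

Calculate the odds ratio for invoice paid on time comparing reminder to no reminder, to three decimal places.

Cells: a = 1557, b = 2071, c = 1215, d = 2343.
OR = (a·d)/(b·c) = (1557 × 2343) / (2071 × 1215) = 3648051 / 2516265 = 1.44979
The odds of invoice paid on time are about 1.45 times as high in the reminder group.

1.450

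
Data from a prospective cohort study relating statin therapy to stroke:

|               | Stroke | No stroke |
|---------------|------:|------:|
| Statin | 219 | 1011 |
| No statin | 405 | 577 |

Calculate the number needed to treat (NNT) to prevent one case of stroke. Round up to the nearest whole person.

5

Risk in treated group = 219/1230 = 0.17805; risk in control = 405/982 = 0.41242.
Absolute risk reduction = 0.41242 − 0.17805 = 0.23437
NNT = 1 / ARR = 1 / 0.23437 = 4.267 → round up → 5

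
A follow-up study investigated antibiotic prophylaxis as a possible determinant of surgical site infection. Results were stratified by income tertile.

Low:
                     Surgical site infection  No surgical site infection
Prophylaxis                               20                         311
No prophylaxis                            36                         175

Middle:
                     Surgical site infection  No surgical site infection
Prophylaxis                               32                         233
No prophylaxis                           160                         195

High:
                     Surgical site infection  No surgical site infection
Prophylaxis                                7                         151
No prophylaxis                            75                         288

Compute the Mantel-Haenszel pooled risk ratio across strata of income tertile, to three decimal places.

0.274

RR_MH = Σ(aᵢ·n₀ᵢ/nᵢ) / Σ(cᵢ·n₁ᵢ/nᵢ), with n₁ᵢ = aᵢ+bᵢ (exposed), n₀ᵢ = cᵢ+dᵢ (unexposed), nᵢ = n₁ᵢ+n₀ᵢ.
Stratum 1 (Low): n₁ = 331, n₀ = 211, n = 542; a·n₀/n = 20·211/542 = 7.7860; c·n₁/n = 36·331/542 = 21.9852
Stratum 2 (Middle): n₁ = 265, n₀ = 355, n = 620; a·n₀/n = 32·355/620 = 18.3226; c·n₁/n = 160·265/620 = 68.3871
Stratum 3 (High): n₁ = 158, n₀ = 363, n = 521; a·n₀/n = 7·363/521 = 4.8772; c·n₁/n = 75·158/521 = 22.7447
RR_MH = (7.7860 + 18.3226 + 4.8772) / (21.9852 + 68.3871 + 22.7447) = 30.9857 / 113.1171 = 0.27393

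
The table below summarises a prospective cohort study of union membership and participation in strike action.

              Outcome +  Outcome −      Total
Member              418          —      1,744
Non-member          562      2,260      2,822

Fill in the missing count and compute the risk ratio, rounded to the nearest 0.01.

The missing cell is in the exposed row: 1744 − 418 = 1326.
So a = 418, b = 1326, c = 562, d = 2260.
RR = [a/(a+b)] / [c/(c+d)] = (418/1744) / (562/2822) = 0.23968/0.19915 = 1.20351

1.20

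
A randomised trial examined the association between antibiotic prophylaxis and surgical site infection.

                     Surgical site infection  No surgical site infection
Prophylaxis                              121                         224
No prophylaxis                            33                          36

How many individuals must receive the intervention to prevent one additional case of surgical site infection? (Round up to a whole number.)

8

Risk in treated group = 121/345 = 0.35072; risk in control = 33/69 = 0.47826.
Absolute risk reduction = 0.47826 − 0.35072 = 0.12754
NNT = 1 / ARR = 1 / 0.12754 = 7.841 → round up → 8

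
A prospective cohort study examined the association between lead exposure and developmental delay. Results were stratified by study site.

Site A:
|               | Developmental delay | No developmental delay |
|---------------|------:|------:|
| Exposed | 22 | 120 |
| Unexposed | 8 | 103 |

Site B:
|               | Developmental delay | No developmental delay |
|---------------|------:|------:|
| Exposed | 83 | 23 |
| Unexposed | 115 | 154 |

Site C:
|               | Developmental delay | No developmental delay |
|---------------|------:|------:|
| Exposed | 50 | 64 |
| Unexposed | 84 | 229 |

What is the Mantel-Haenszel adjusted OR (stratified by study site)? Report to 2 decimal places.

OR_MH = Σ(aᵢdᵢ/nᵢ) / Σ(bᵢcᵢ/nᵢ), where nᵢ is the stratum total.
Stratum 1 (Site A): n = 253; a·d/n = 22·103/253 = 8.9565; b·c/n = 120·8/253 = 3.7945
Stratum 2 (Site B): n = 375; a·d/n = 83·154/375 = 34.0853; b·c/n = 23·115/375 = 7.0533
Stratum 3 (Site C): n = 427; a·d/n = 50·229/427 = 26.8150; b·c/n = 64·84/427 = 12.5902
OR_MH = (8.9565 + 34.0853 + 26.8150) / (3.7945 + 7.0533 + 12.5902) = 69.8568 / 23.4380 = 2.98050

2.98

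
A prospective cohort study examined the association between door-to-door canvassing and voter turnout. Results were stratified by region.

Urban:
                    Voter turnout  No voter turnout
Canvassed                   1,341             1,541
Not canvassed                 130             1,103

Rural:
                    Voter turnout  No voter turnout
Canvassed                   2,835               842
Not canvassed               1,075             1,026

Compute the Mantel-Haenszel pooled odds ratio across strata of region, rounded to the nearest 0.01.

4.20

OR_MH = Σ(aᵢdᵢ/nᵢ) / Σ(bᵢcᵢ/nᵢ), where nᵢ is the stratum total.
Stratum 1 (Urban): n = 4115; a·d/n = 1341·1103/4115 = 359.4467; b·c/n = 1541·130/4115 = 48.6829
Stratum 2 (Rural): n = 5778; a·d/n = 2835·1026/5778 = 503.4112; b·c/n = 842·1075/5778 = 156.6546
OR_MH = (359.4467 + 503.4112) / (48.6829 + 156.6546) = 862.8579 / 205.3374 = 4.20215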